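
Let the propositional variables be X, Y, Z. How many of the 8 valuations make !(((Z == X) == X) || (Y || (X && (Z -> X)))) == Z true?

3

Initial set: {T (!(((Z == X) == X) || (Y || (X && (Z -> X)))) == Z)}.
T (!(((Z == X) == X) || (Y || (X && (Z -> X)))) == Z): β-rule — branch into T !(((Z == X) == X) || (Y || (X && (Z -> X)))), T Z  //  F !(((Z == X) == X) || (Y || (X && (Z -> X)))), F Z.
  branch 1 (add T !(((Z == X) == X) || (Y || (X && (Z -> X)))), T Z):
    T !(((Z == X) == X) || (Y || (X && (Z -> X)))): α-rule — add F ((Z == X) == X), F (Y || (X && (Z -> X))).
    F (Y || (X && (Z -> X))): α-rule — add F Y, F (X && (Z -> X)).
    F ((Z == X) == X): β-rule — branch into T (Z == X), F X  //  F (Z == X), T X.
      branch 1.1 (add T (Z == X), F X):
        F (X && (Z -> X)): β-rule — branch into F X  //  F (Z -> X).
          branch 1.1.1 (add F X):
            T (Z == X): β-rule — branch into T Z, T X  //  F Z, F X.
              branch 1.1.1.1 (add T Z, T X):
                × closes — contains both X and !X.
              branch 1.1.1.2 (add F Z, F X):
                × closes — contains both Z and !Z.
          branch 1.1.2 (add F (Z -> X)):
            F (Z -> X): α-rule — add T Z, F X.
            T (Z == X): β-rule — branch into T Z, T X  //  F Z, F X.
              branch 1.1.2.1 (add T Z, T X):
                × closes — contains both X and !X.
              branch 1.1.2.2 (add F Z, F X):
                × closes — contains both Z and !Z.
      branch 1.2 (add F (Z == X), T X):
        F (X && (Z -> X)): β-rule — branch into F X  //  F (Z -> X).
          branch 1.2.1 (add F X):
            × closes — contains both X and !X.
          branch 1.2.2 (add F (Z -> X)):
            F (Z -> X): α-rule — add T Z, F X.
            × closes — contains both X and !X.
  branch 2 (add F !(((Z == X) == X) || (Y || (X && (Z -> X)))), F Z):
    F !(((Z == X) == X) || (Y || (X && (Z -> X)))): β-rule — branch into T ((Z == X) == X)  //  T (Y || (X && (Z -> X))).
      branch 2.1 (add T ((Z == X) == X)):
        T ((Z == X) == X): β-rule — branch into T (Z == X), T X  //  F (Z == X), F X.
          branch 2.1.1 (add T (Z == X), T X):
            T (Z == X): β-rule — branch into T Z, T X  //  F Z, F X.
              branch 2.1.1.1 (add T Z, T X):
                × closes — contains both Z and !Z.
              branch 2.1.1.2 (add F Z, F X):
                × closes — contains both X and !X.
          branch 2.1.2 (add F (Z == X), F X):
            F (Z == X): β-rule — branch into T Z, F X  //  F Z, T X.
              branch 2.1.2.1 (add T Z, F X):
                × closes — contains both Z and !Z.
              branch 2.1.2.2 (add F Z, T X):
                × closes — contains both X and !X.
      branch 2.2 (add T (Y || (X && (Z -> X)))):
        T (Y || (X && (Z -> X))): β-rule — branch into T Y  //  T (X && (Z -> X)).
          branch 2.2.1 (add T Y):
            ○ open, literals {Y=1, Z=0}.
          branch 2.2.2 (add T (X && (Z -> X))):
            T (X && (Z -> X)): α-rule — add T X, T (Z -> X).
            T (Z -> X): β-rule — branch into F Z  //  T X.
              branch 2.2.2.1 (add F Z):
                ○ open, literals {X=1, Z=0}.
              branch 2.2.2.2 (add T X):
                ○ open, literals {X=1, Z=0}.
10 branches closed, 3 open.
Each open branch fixes some atoms; the unmentioned ones are free. Counting distinct full assignments: branch {Y=1, Z=0} (X) contributes 2 new; branch {X=1, Z=0} (Y) contributes 1 new; branch {X=1, Z=0} (Y) contributes 0 new. Total: 3.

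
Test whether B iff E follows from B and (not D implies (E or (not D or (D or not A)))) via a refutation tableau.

Initial set: {(B and (not D implies (E or (not D or (D or not A))))); not (B iff E)}.
(B and (not D implies (E or (not D or (D or not A))))): α-rule — add B, (not D implies (E or (not D or (D or not A)))).
not (B iff E): β-rule — branch into B, not E  //  not B, E.
  branch 1 (add B, not E):
    (not D implies (E or (not D or (D or not A)))): β-rule — branch into not not D  //  (E or (not D or (D or not A))).
      branch 1.1 (add not not D):
        ○ open, literals {B=1, D=1, E=0}.
      branch 1.2 (add (E or (not D or (D or not A)))):
        (E or (not D or (D or not A))): β-rule — branch into E  //  (not D or (D or not A)).
          branch 1.2.1 (add E):
            × closes — contains both E and not E.
          branch 1.2.2 (add (not D or (D or not A))):
            (not D or (D or not A)): β-rule — branch into not D  //  (D or not A).
              branch 1.2.2.1 (add not D):
                ○ open, literals {B=1, D=0, E=0}.
              branch 1.2.2.2 (add (D or not A)):
                (D or not A): β-rule — branch into D  //  not A.
                  branch 1.2.2.2.1 (add D):
                    ○ open, literals {B=1, D=1, E=0}.
                  branch 1.2.2.2.2 (add not A):
                    ○ open, literals {A=0, B=1, E=0}.
  branch 2 (add not B, E):
    × closes — contains both B and not B.
2 branches closed, 4 open.
An open branch gives a countermodel: B=1, D=1, E=0 (unmentioned atoms arbitrary); the premises hold there but the conclusion fails.

No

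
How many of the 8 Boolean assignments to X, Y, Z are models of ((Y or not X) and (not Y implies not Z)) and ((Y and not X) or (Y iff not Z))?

Initial set: {(((Y or not X) and (not Y implies not Z)) and ((Y and not X) or (Y iff not Z)))}.
(((Y or not X) and (not Y implies not Z)) and ((Y and not X) or (Y iff not Z))): α-rule — add ((Y or not X) and (not Y implies not Z)), ((Y and not X) or (Y iff not Z)).
((Y or not X) and (not Y implies not Z)): α-rule — add (Y or not X), (not Y implies not Z).
((Y and not X) or (Y iff not Z)): β-rule — branch into (Y and not X)  //  (Y iff not Z).
  branch 1 (add (Y and not X)):
    (Y and not X): α-rule — add Y, not X.
    (Y or not X): β-rule — branch into Y  //  not X.
      branch 1.1 (add Y):
        (not Y implies not Z): β-rule — branch into not not Y  //  not Z.
          branch 1.1.1 (add not not Y):
            ○ open, literals {X=F, Y=T}.
          branch 1.1.2 (add not Z):
            ○ open, literals {X=F, Y=T, Z=F}.
      branch 1.2 (add not X):
        (not Y implies not Z): β-rule — branch into not not Y  //  not Z.
          branch 1.2.1 (add not not Y):
            ○ open, literals {X=F, Y=T}.
          branch 1.2.2 (add not Z):
            ○ open, literals {X=F, Y=T, Z=F}.
  branch 2 (add (Y iff not Z)):
    (Y or not X): β-rule — branch into Y  //  not X.
      branch 2.1 (add Y):
        (not Y implies not Z): β-rule — branch into not not Y  //  not Z.
          branch 2.1.1 (add not not Y):
            (Y iff not Z): β-rule — branch into Y, not Z  //  not Y, not not Z.
              branch 2.1.1.1 (add Y, not Z):
                ○ open, literals {Y=T, Z=F}.
              branch 2.1.1.2 (add not Y, not not Z):
                × closes — contains both Y and not Y.
          branch 2.1.2 (add not Z):
            (Y iff not Z): β-rule — branch into Y, not Z  //  not Y, not not Z.
              branch 2.1.2.1 (add Y, not Z):
                ○ open, literals {Y=T, Z=F}.
              branch 2.1.2.2 (add not Y, not not Z):
                × closes — contains both Y and not Y.
      branch 2.2 (add not X):
        (not Y implies not Z): β-rule — branch into not not Y  //  not Z.
          branch 2.2.1 (add not not Y):
            (Y iff not Z): β-rule — branch into Y, not Z  //  not Y, not not Z.
              branch 2.2.1.1 (add Y, not Z):
                ○ open, literals {X=F, Y=T, Z=F}.
              branch 2.2.1.2 (add not Y, not not Z):
                × closes — contains both Y and not Y.
          branch 2.2.2 (add not Z):
            (Y iff not Z): β-rule — branch into Y, not Z  //  not Y, not not Z.
              branch 2.2.2.1 (add Y, not Z):
                ○ open, literals {X=F, Y=T, Z=F}.
              branch 2.2.2.2 (add not Y, not not Z):
                × closes — contains both Z and not Z.
4 branches closed, 8 open.
Each open branch fixes some atoms; the unmentioned ones are free. Counting distinct full assignments: branch {X=F, Y=T} (Z) contributes 2 new; branch {X=F, Y=T, Z=F} (none free) contributes 0 new; branch {X=F, Y=T} (Z) contributes 0 new; branch {X=F, Y=T, Z=F} (none free) contributes 0 new; branch {Y=T, Z=F} (X) contributes 1 new; branch {Y=T, Z=F} (X) contributes 0 new; branch {X=F, Y=T, Z=F} (none free) contributes 0 new; branch {X=F, Y=T, Z=F} (none free) contributes 0 new. Total: 3.

3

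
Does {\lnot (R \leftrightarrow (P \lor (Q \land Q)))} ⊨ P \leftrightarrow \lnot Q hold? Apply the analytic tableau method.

No

Initial set: {\lnot (R \leftrightarrow (P \lor (Q \land Q))); \lnot (P \leftrightarrow \lnot Q)}.
\lnot (R \leftrightarrow (P \lor (Q \land Q))): β-rule — branch into R, \lnot (P \lor (Q \land Q))  //  \lnot R, (P \lor (Q \land Q)).
  branch 1 (add R, \lnot (P \lor (Q \land Q))):
    \lnot (P \lor (Q \land Q)): α-rule — add \lnot P, \lnot (Q \land Q).
    \lnot (P \leftrightarrow \lnot Q): β-rule — branch into P, \lnot \lnot Q  //  \lnot P, \lnot Q.
      branch 1.1 (add P, \lnot \lnot Q):
        × closes — contains both P and \lnot P.
      branch 1.2 (add \lnot P, \lnot Q):
        \lnot (Q \land Q): β-rule — branch into \lnot Q  //  \lnot Q.
          branch 1.2.1 (add \lnot Q):
            ○ open, literals {P=0, Q=0, R=1}.
          branch 1.2.2 (add \lnot Q):
            ○ open, literals {P=0, Q=0, R=1}.
  branch 2 (add \lnot R, (P \lor (Q \land Q))):
    \lnot (P \leftrightarrow \lnot Q): β-rule — branch into P, \lnot \lnot Q  //  \lnot P, \lnot Q.
      branch 2.1 (add P, \lnot \lnot Q):
        (P \lor (Q \land Q)): β-rule — branch into P  //  (Q \land Q).
          branch 2.1.1 (add P):
            ○ open, literals {P=1, Q=1, R=0}.
          branch 2.1.2 (add (Q \land Q)):
            (Q \land Q): α-rule — add Q, Q.
            ○ open, literals {P=1, Q=1, R=0}.
      branch 2.2 (add \lnot P, \lnot Q):
        (P \lor (Q \land Q)): β-rule — branch into P  //  (Q \land Q).
          branch 2.2.1 (add P):
            × closes — contains both P and \lnot P.
          branch 2.2.2 (add (Q \land Q)):
            (Q \land Q): α-rule — add Q, Q.
            × closes — contains both Q and \lnot Q.
3 branches closed, 4 open.
An open branch gives a countermodel: P=0, Q=0, R=1 (unmentioned atoms arbitrary); the premises hold there but the conclusion fails.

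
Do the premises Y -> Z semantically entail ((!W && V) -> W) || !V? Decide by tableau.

Initial set: {(Y -> Z); !(((!W && V) -> W) || !V)}.
!(((!W && V) -> W) || !V): α-rule — add !((!W && V) -> W), !!V.
!((!W && V) -> W): α-rule — add (!W && V), !W.
(!W && V): α-rule — add !W, V.
(Y -> Z): β-rule — branch into !Y  //  Z.
  branch 1 (add !Y):
    ○ open, literals {V=T, W=F, Y=F}.
  branch 2 (add Z):
    ○ open, literals {V=T, W=F, Z=T}.
0 branches closed, 2 open.
An open branch gives a countermodel: V=T, W=F, Y=F (unmentioned atoms arbitrary); the premises hold there but the conclusion fails.

No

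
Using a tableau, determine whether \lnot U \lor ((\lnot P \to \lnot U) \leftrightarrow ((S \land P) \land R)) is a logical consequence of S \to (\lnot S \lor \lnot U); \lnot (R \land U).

No

Initial set: {(S \to (\lnot S \lor \lnot U)); \lnot (R \land U); \lnot (\lnot U \lor ((\lnot P \to \lnot U) \leftrightarrow ((S \land P) \land R)))}.
\lnot (\lnot U \lor ((\lnot P \to \lnot U) \leftrightarrow ((S \land P) \land R))): α-rule — add \lnot \lnot U, \lnot ((\lnot P \to \lnot U) \leftrightarrow ((S \land P) \land R)).
(S \to (\lnot S \lor \lnot U)): β-rule — branch into \lnot S  //  (\lnot S \lor \lnot U).
  branch 1 (add \lnot S):
    \lnot (R \land U): β-rule — branch into \lnot R  //  \lnot U.
      branch 1.1 (add \lnot R):
        \lnot ((\lnot P \to \lnot U) \leftrightarrow ((S \land P) \land R)): β-rule — branch into (\lnot P \to \lnot U), \lnot ((S \land P) \land R)  //  \lnot (\lnot P \to \lnot U), ((S \land P) \land R).
          branch 1.1.1 (add (\lnot P \to \lnot U), \lnot ((S \land P) \land R)):
            (\lnot P \to \lnot U): β-rule — branch into \lnot \lnot P  //  \lnot U.
              branch 1.1.1.1 (add \lnot \lnot P):
                \lnot ((S \land P) \land R): β-rule — branch into \lnot (S \land P)  //  \lnot R.
                  branch 1.1.1.1.1 (add \lnot (S \land P)):
                    \lnot (S \land P): β-rule — branch into \lnot S  //  \lnot P.
                      branch 1.1.1.1.1.1 (add \lnot S):
                        ○ open, literals {P=T, R=F, S=F, U=T}.
                      branch 1.1.1.1.1.2 (add \lnot P):
                        × closes — contains both P and \lnot P.
                  branch 1.1.1.1.2 (add \lnot R):
                    ○ open, literals {P=T, R=F, S=F, U=T}.
              branch 1.1.1.2 (add \lnot U):
                × closes — contains both U and \lnot U.
          branch 1.1.2 (add \lnot (\lnot P \to \lnot U), ((S \land P) \land R)):
            \lnot (\lnot P \to \lnot U): α-rule — add \lnot P, \lnot \lnot U.
            ((S \land P) \land R): α-rule — add (S \land P), R.
            × closes — contains both R and \lnot R.
      branch 1.2 (add \lnot U):
        × closes — contains both U and \lnot U.
  branch 2 (add (\lnot S \lor \lnot U)):
    \lnot (R \land U): β-rule — branch into \lnot R  //  \lnot U.
      branch 2.1 (add \lnot R):
        \lnot ((\lnot P \to \lnot U) \leftrightarrow ((S \land P) \land R)): β-rule — branch into (\lnot P \to \lnot U), \lnot ((S \land P) \land R)  //  \lnot (\lnot P \to \lnot U), ((S \land P) \land R).
          branch 2.1.1 (add (\lnot P \to \lnot U), \lnot ((S \land P) \land R)):
            (\lnot S \lor \lnot U): β-rule — branch into \lnot S  //  \lnot U.
              branch 2.1.1.1 (add \lnot S):
                (\lnot P \to \lnot U): β-rule — branch into \lnot \lnot P  //  \lnot U.
                  branch 2.1.1.1.1 (add \lnot \lnot P):
                    \lnot ((S \land P) \land R): β-rule — branch into \lnot (S \land P)  //  \lnot R.
                      branch 2.1.1.1.1.1 (add \lnot (S \land P)):
                        \lnot (S \land P): β-rule — branch into \lnot S  //  \lnot P.
                          branch 2.1.1.1.1.1.1 (add \lnot S):
                            ○ open, literals {P=T, R=F, S=F, U=T}.
                          branch 2.1.1.1.1.1.2 (add \lnot P):
                            × closes — contains both P and \lnot P.
                      branch 2.1.1.1.1.2 (add \lnot R):
                        ○ open, literals {P=T, R=F, S=F, U=T}.
                  branch 2.1.1.1.2 (add \lnot U):
                    × closes — contains both U and \lnot U.
              branch 2.1.1.2 (add \lnot U):
                × closes — contains both U and \lnot U.
          branch 2.1.2 (add \lnot (\lnot P \to \lnot U), ((S \land P) \land R)):
            \lnot (\lnot P \to \lnot U): α-rule — add \lnot P, \lnot \lnot U.
            ((S \land P) \land R): α-rule — add (S \land P), R.
            × closes — contains both R and \lnot R.
      branch 2.2 (add \lnot U):
        × closes — contains both U and \lnot U.
9 branches closed, 4 open.
An open branch gives a countermodel: P=T, R=F, S=F, U=T (unmentioned atoms arbitrary); the premises hold there but the conclusion fails.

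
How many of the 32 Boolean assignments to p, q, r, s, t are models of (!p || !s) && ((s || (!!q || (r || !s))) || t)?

24

Initial set: {((!p || !s) && ((s || (!!q || (r || !s))) || t))}.
((!p || !s) && ((s || (!!q || (r || !s))) || t)): α-rule — add (!p || !s), ((s || (!!q || (r || !s))) || t).
(!p || !s): β-rule — branch into !p  //  !s.
  branch 1 (add !p):
    ((s || (!!q || (r || !s))) || t): β-rule — branch into (s || (!!q || (r || !s)))  //  t.
      branch 1.1 (add (s || (!!q || (r || !s)))):
        (s || (!!q || (r || !s))): β-rule — branch into s  //  (!!q || (r || !s)).
          branch 1.1.1 (add s):
            ○ open, literals {p=F, s=T}.
          branch 1.1.2 (add (!!q || (r || !s))):
            (!!q || (r || !s)): β-rule — branch into !!q  //  (r || !s).
              branch 1.1.2.1 (add !!q):
                !!q: drop double negation, giving q.
                ○ open, literals {p=F, q=T}.
              branch 1.1.2.2 (add (r || !s)):
                (r || !s): β-rule — branch into r  //  !s.
                  branch 1.1.2.2.1 (add r):
                    ○ open, literals {p=F, r=T}.
                  branch 1.1.2.2.2 (add !s):
                    ○ open, literals {p=F, s=F}.
      branch 1.2 (add t):
        ○ open, literals {p=F, t=T}.
  branch 2 (add !s):
    ((s || (!!q || (r || !s))) || t): β-rule — branch into (s || (!!q || (r || !s)))  //  t.
      branch 2.1 (add (s || (!!q || (r || !s)))):
        (s || (!!q || (r || !s))): β-rule — branch into s  //  (!!q || (r || !s)).
          branch 2.1.1 (add s):
            × closes — contains both s and !s.
          branch 2.1.2 (add (!!q || (r || !s))):
            (!!q || (r || !s)): β-rule — branch into !!q  //  (r || !s).
              branch 2.1.2.1 (add !!q):
                !!q: drop double negation, giving q.
                ○ open, literals {q=T, s=F}.
              branch 2.1.2.2 (add (r || !s)):
                (r || !s): β-rule — branch into r  //  !s.
                  branch 2.1.2.2.1 (add r):
                    ○ open, literals {r=T, s=F}.
                  branch 2.1.2.2.2 (add !s):
                    ○ open, literals {s=F}.
      branch 2.2 (add t):
        ○ open, literals {s=F, t=T}.
1 branch closed, 9 open.
Each open branch fixes some atoms; the unmentioned ones are free. Counting distinct full assignments: branch {p=F, s=T} (q, r, t) contributes 8 new; branch {p=F, q=T} (r, s, t) contributes 4 new; branch {p=F, r=T} (q, s, t) contributes 2 new; branch {p=F, s=F} (q, r, t) contributes 2 new; branch {p=F, t=T} (q, r, s) contributes 0 new; branch {q=T, s=F} (p, r, t) contributes 4 new; branch {r=T, s=F} (p, q, t) contributes 2 new; branch {s=F} (p, q, r, t) contributes 2 new; branch {s=F, t=T} (p, q, r) contributes 0 new. Total: 24.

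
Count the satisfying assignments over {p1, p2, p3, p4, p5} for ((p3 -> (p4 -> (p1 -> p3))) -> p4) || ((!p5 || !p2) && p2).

Initial set: {(((p3 -> (p4 -> (p1 -> p3))) -> p4) || ((!p5 || !p2) && p2))}.
(((p3 -> (p4 -> (p1 -> p3))) -> p4) || ((!p5 || !p2) && p2)): β-rule — branch into ((p3 -> (p4 -> (p1 -> p3))) -> p4)  //  ((!p5 || !p2) && p2).
  branch 1 (add ((p3 -> (p4 -> (p1 -> p3))) -> p4)):
    ((p3 -> (p4 -> (p1 -> p3))) -> p4): β-rule — branch into !(p3 -> (p4 -> (p1 -> p3)))  //  p4.
      branch 1.1 (add !(p3 -> (p4 -> (p1 -> p3)))):
        !(p3 -> (p4 -> (p1 -> p3))): α-rule — add p3, !(p4 -> (p1 -> p3)).
        !(p4 -> (p1 -> p3)): α-rule — add p4, !(p1 -> p3).
        !(p1 -> p3): α-rule — add p1, !p3.
        × closes — contains both p3 and !p3.
      branch 1.2 (add p4):
        ○ open, literals {p4=1}.
  branch 2 (add ((!p5 || !p2) && p2)):
    ((!p5 || !p2) && p2): α-rule — add (!p5 || !p2), p2.
    (!p5 || !p2): β-rule — branch into !p5  //  !p2.
      branch 2.1 (add !p5):
        ○ open, literals {p2=1, p5=0}.
      branch 2.2 (add !p2):
        × closes — contains both p2 and !p2.
2 branches closed, 2 open.
Each open branch fixes some atoms; the unmentioned ones are free. Counting distinct full assignments: branch {p4=1} (p1, p2, p3, p5) contributes 16 new; branch {p2=1, p5=0} (p1, p3, p4) contributes 4 new. Total: 20.

20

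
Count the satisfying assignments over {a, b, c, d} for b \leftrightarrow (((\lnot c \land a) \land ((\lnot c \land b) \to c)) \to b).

Initial set: {(b \leftrightarrow (((\lnot c \land a) \land ((\lnot c \land b) \to c)) \to b))}.
(b \leftrightarrow (((\lnot c \land a) \land ((\lnot c \land b) \to c)) \to b)): β-rule — branch into b, (((\lnot c \land a) \land ((\lnot c \land b) \to c)) \to b)  //  \lnot b, \lnot (((\lnot c \land a) \land ((\lnot c \land b) \to c)) \to b).
  branch 1 (add b, (((\lnot c \land a) \land ((\lnot c \land b) \to c)) \to b)):
    (((\lnot c \land a) \land ((\lnot c \land b) \to c)) \to b): β-rule — branch into \lnot ((\lnot c \land a) \land ((\lnot c \land b) \to c))  //  b.
      branch 1.1 (add \lnot ((\lnot c \land a) \land ((\lnot c \land b) \to c))):
        \lnot ((\lnot c \land a) \land ((\lnot c \land b) \to c)): β-rule — branch into \lnot (\lnot c \land a)  //  \lnot ((\lnot c \land b) \to c).
          branch 1.1.1 (add \lnot (\lnot c \land a)):
            \lnot (\lnot c \land a): β-rule — branch into \lnot \lnot c  //  \lnot a.
              branch 1.1.1.1 (add \lnot \lnot c):
                ○ open, literals {b=T, c=T}.
              branch 1.1.1.2 (add \lnot a):
                ○ open, literals {a=F, b=T}.
          branch 1.1.2 (add \lnot ((\lnot c \land b) \to c)):
            \lnot ((\lnot c \land b) \to c): α-rule — add (\lnot c \land b), \lnot c.
            (\lnot c \land b): α-rule — add \lnot c, b.
            ○ open, literals {b=T, c=F}.
      branch 1.2 (add b):
        ○ open, literals {b=T}.
  branch 2 (add \lnot b, \lnot (((\lnot c \land a) \land ((\lnot c \land b) \to c)) \to b)):
    \lnot (((\lnot c \land a) \land ((\lnot c \land b) \to c)) \to b): α-rule — add ((\lnot c \land a) \land ((\lnot c \land b) \to c)), \lnot b.
    ((\lnot c \land a) \land ((\lnot c \land b) \to c)): α-rule — add (\lnot c \land a), ((\lnot c \land b) \to c).
    (\lnot c \land a): α-rule — add \lnot c, a.
    ((\lnot c \land b) \to c): β-rule — branch into \lnot (\lnot c \land b)  //  c.
      branch 2.1 (add \lnot (\lnot c \land b)):
        \lnot (\lnot c \land b): β-rule — branch into \lnot \lnot c  //  \lnot b.
          branch 2.1.1 (add \lnot \lnot c):
            × closes — contains both c and \lnot c.
          branch 2.1.2 (add \lnot b):
            ○ open, literals {a=T, b=F, c=F}.
      branch 2.2 (add c):
        × closes — contains both c and \lnot c.
2 branches closed, 5 open.
Each open branch fixes some atoms; the unmentioned ones are free. Counting distinct full assignments: branch {b=T, c=T} (a, d) contributes 4 new; branch {a=F, b=T} (c, d) contributes 2 new; branch {b=T, c=F} (a, d) contributes 2 new; branch {b=T} (a, c, d) contributes 0 new; branch {a=T, b=F, c=F} (d) contributes 2 new. Total: 10.

10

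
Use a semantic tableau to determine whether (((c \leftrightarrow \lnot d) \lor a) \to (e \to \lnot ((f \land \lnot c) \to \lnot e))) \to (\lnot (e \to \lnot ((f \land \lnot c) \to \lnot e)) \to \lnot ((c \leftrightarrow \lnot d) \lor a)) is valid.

Valid

Assume the negation and expand:
Initial set: {\lnot ((((c \leftrightarrow \lnot d) \lor a) \to (e \to \lnot ((f \land \lnot c) \to \lnot e))) \to (\lnot (e \to \lnot ((f \land \lnot c) \to \lnot e)) \to \lnot ((c \leftrightarrow \lnot d) \lor a)))}.
\lnot ((((c \leftrightarrow \lnot d) \lor a) \to (e \to \lnot ((f \land \lnot c) \to \lnot e))) \to (\lnot (e \to \lnot ((f \land \lnot c) \to \lnot e)) \to \lnot ((c \leftrightarrow \lnot d) \lor a))): α-rule — add (((c \leftrightarrow \lnot d) \lor a) \to (e \to \lnot ((f \land \lnot c) \to \lnot e))), \lnot (\lnot (e \to \lnot ((f \land \lnot c) \to \lnot e)) \to \lnot ((c \leftrightarrow \lnot d) \lor a)).
\lnot (\lnot (e \to \lnot ((f \land \lnot c) \to \lnot e)) \to \lnot ((c \leftrightarrow \lnot d) \lor a)): α-rule — add \lnot (e \to \lnot ((f \land \lnot c) \to \lnot e)), \lnot \lnot ((c \leftrightarrow \lnot d) \lor a).
\lnot (e \to \lnot ((f \land \lnot c) \to \lnot e)): α-rule — add e, \lnot \lnot ((f \land \lnot c) \to \lnot e).
(((c \leftrightarrow \lnot d) \lor a) \to (e \to \lnot ((f \land \lnot c) \to \lnot e))): β-rule — branch into \lnot ((c \leftrightarrow \lnot d) \lor a)  //  (e \to \lnot ((f \land \lnot c) \to \lnot e)).
  branch 1 (add \lnot ((c \leftrightarrow \lnot d) \lor a)):
    \lnot ((c \leftrightarrow \lnot d) \lor a): α-rule — add \lnot (c \leftrightarrow \lnot d), \lnot a.
    \lnot \lnot ((c \leftrightarrow \lnot d) \lor a): β-rule — branch into (c \leftrightarrow \lnot d)  //  a.
      branch 1.1 (add (c \leftrightarrow \lnot d)):
        \lnot \lnot ((f \land \lnot c) \to \lnot e): β-rule — branch into \lnot (f \land \lnot c)  //  \lnot e.
          branch 1.1.1 (add \lnot (f \land \lnot c)):
            \lnot (c \leftrightarrow \lnot d): β-rule — branch into c, \lnot \lnot d  //  \lnot c, \lnot d.
              branch 1.1.1.1 (add c, \lnot \lnot d):
                (c \leftrightarrow \lnot d): β-rule — branch into c, \lnot d  //  \lnot c, \lnot \lnot d.
                  branch 1.1.1.1.1 (add c, \lnot d):
                    × closes — contains both d and \lnot d.
                  branch 1.1.1.1.2 (add \lnot c, \lnot \lnot d):
                    × closes — contains both c and \lnot c.
              branch 1.1.1.2 (add \lnot c, \lnot d):
                (c \leftrightarrow \lnot d): β-rule — branch into c, \lnot d  //  \lnot c, \lnot \lnot d.
                  branch 1.1.1.2.1 (add c, \lnot d):
                    × closes — contains both c and \lnot c.
                  branch 1.1.1.2.2 (add \lnot c, \lnot \lnot d):
                    × closes — contains both d and \lnot d.
          branch 1.1.2 (add \lnot e):
            × closes — contains both e and \lnot e.
      branch 1.2 (add a):
        × closes — contains both a and \lnot a.
  branch 2 (add (e \to \lnot ((f \land \lnot c) \to \lnot e))):
    \lnot \lnot ((c \leftrightarrow \lnot d) \lor a): β-rule — branch into (c \leftrightarrow \lnot d)  //  a.
      branch 2.1 (add (c \leftrightarrow \lnot d)):
        \lnot \lnot ((f \land \lnot c) \to \lnot e): β-rule — branch into \lnot (f \land \lnot c)  //  \lnot e.
          branch 2.1.1 (add \lnot (f \land \lnot c)):
            (e \to \lnot ((f \land \lnot c) \to \lnot e)): β-rule — branch into \lnot e  //  \lnot ((f \land \lnot c) \to \lnot e).
              branch 2.1.1.1 (add \lnot e):
                × closes — contains both e and \lnot e.
              branch 2.1.1.2 (add \lnot ((f \land \lnot c) \to \lnot e)):
                \lnot ((f \land \lnot c) \to \lnot e): α-rule — add (f \land \lnot c), \lnot \lnot e.
                (f \land \lnot c): α-rule — add f, \lnot c.
                (c \leftrightarrow \lnot d): β-rule — branch into c, \lnot d  //  \lnot c, \lnot \lnot d.
                  branch 2.1.1.2.1 (add c, \lnot d):
                    × closes — contains both c and \lnot c.
                  branch 2.1.1.2.2 (add \lnot c, \lnot \lnot d):
                    \lnot (f \land \lnot c): β-rule — branch into \lnot f  //  \lnot \lnot c.
                      branch 2.1.1.2.2.1 (add \lnot f):
                        × closes — contains both f and \lnot f.
                      branch 2.1.1.2.2.2 (add \lnot \lnot c):
                        × closes — contains both c and \lnot c.
          branch 2.1.2 (add \lnot e):
            × closes — contains both e and \lnot e.
      branch 2.2 (add a):
        \lnot \lnot ((f \land \lnot c) \to \lnot e): β-rule — branch into \lnot (f \land \lnot c)  //  \lnot e.
          branch 2.2.1 (add \lnot (f \land \lnot c)):
            (e \to \lnot ((f \land \lnot c) \to \lnot e)): β-rule — branch into \lnot e  //  \lnot ((f \land \lnot c) \to \lnot e).
              branch 2.2.1.1 (add \lnot e):
                × closes — contains both e and \lnot e.
              branch 2.2.1.2 (add \lnot ((f \land \lnot c) \to \lnot e)):
                \lnot ((f \land \lnot c) \to \lnot e): α-rule — add (f \land \lnot c), \lnot \lnot e.
                (f \land \lnot c): α-rule — add f, \lnot c.
                \lnot (f \land \lnot c): β-rule — branch into \lnot f  //  \lnot \lnot c.
                  branch 2.2.1.2.1 (add \lnot f):
                    × closes — contains both f and \lnot f.
                  branch 2.2.1.2.2 (add \lnot \lnot c):
                    × closes — contains both c and \lnot c.
          branch 2.2.2 (add \lnot e):
            × closes — contains both e and \lnot e.
All 15 branches close.
Every branch closed, so the negation is unsatisfiable and the formula is valid.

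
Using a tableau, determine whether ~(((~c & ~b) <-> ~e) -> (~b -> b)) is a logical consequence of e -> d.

Initial set: {(e -> d); ~~(((~c & ~b) <-> ~e) -> (~b -> b))}.
(e -> d): β-rule — branch into ~e  //  d.
  branch 1 (add ~e):
    ~~(((~c & ~b) <-> ~e) -> (~b -> b)): β-rule — branch into ~((~c & ~b) <-> ~e)  //  (~b -> b).
      branch 1.1 (add ~((~c & ~b) <-> ~e)):
        ~((~c & ~b) <-> ~e): β-rule — branch into (~c & ~b), ~~e  //  ~(~c & ~b), ~e.
          branch 1.1.1 (add (~c & ~b), ~~e):
            × closes — contains both e and ~e.
          branch 1.1.2 (add ~(~c & ~b), ~e):
            ~(~c & ~b): β-rule — branch into ~~c  //  ~~b.
              branch 1.1.2.1 (add ~~c):
                ○ open, literals {c=T, e=F}.
              branch 1.1.2.2 (add ~~b):
                ○ open, literals {b=T, e=F}.
      branch 1.2 (add (~b -> b)):
        (~b -> b): β-rule — branch into ~~b  //  b.
          branch 1.2.1 (add ~~b):
            ○ open, literals {b=T, e=F}.
          branch 1.2.2 (add b):
            ○ open, literals {b=T, e=F}.
  branch 2 (add d):
    ~~(((~c & ~b) <-> ~e) -> (~b -> b)): β-rule — branch into ~((~c & ~b) <-> ~e)  //  (~b -> b).
      branch 2.1 (add ~((~c & ~b) <-> ~e)):
        ~((~c & ~b) <-> ~e): β-rule — branch into (~c & ~b), ~~e  //  ~(~c & ~b), ~e.
          branch 2.1.1 (add (~c & ~b), ~~e):
            (~c & ~b): α-rule — add ~c, ~b.
            ○ open, literals {b=F, c=F, d=T, e=T}.
          branch 2.1.2 (add ~(~c & ~b), ~e):
            ~(~c & ~b): β-rule — branch into ~~c  //  ~~b.
              branch 2.1.2.1 (add ~~c):
                ○ open, literals {c=T, d=T, e=F}.
              branch 2.1.2.2 (add ~~b):
                ○ open, literals {b=T, d=T, e=F}.
      branch 2.2 (add (~b -> b)):
        (~b -> b): β-rule — branch into ~~b  //  b.
          branch 2.2.1 (add ~~b):
            ○ open, literals {b=T, d=T}.
          branch 2.2.2 (add b):
            ○ open, literals {b=T, d=T}.
1 branch closed, 9 open.
An open branch gives a countermodel: c=T, e=F (unmentioned atoms arbitrary); the premises hold there but the conclusion fails.

No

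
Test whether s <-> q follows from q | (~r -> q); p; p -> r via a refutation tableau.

No

Initial set: {T (q | (~r -> q)); T p; T (p -> r); F (s <-> q)}.
T (q | (~r -> q)): β-rule — branch into T q  //  T (~r -> q).
  branch 1 (add T q):
    T (p -> r): β-rule — branch into F p  //  T r.
      branch 1.1 (add F p):
        × closes — contains both p and ~p.
      branch 1.2 (add T r):
        F (s <-> q): β-rule — branch into T s, F q  //  F s, T q.
          branch 1.2.1 (add T s, F q):
            × closes — contains both q and ~q.
          branch 1.2.2 (add F s, T q):
            ○ open, literals {p=T, q=T, r=T, s=F}.
  branch 2 (add T (~r -> q)):
    T (p -> r): β-rule — branch into F p  //  T r.
      branch 2.1 (add F p):
        × closes — contains both p and ~p.
      branch 2.2 (add T r):
        F (s <-> q): β-rule — branch into T s, F q  //  F s, T q.
          branch 2.2.1 (add T s, F q):
            T (~r -> q): β-rule — branch into F ~r  //  T q.
              branch 2.2.1.1 (add F ~r):
                ○ open, literals {p=T, q=F, r=T, s=T}.
              branch 2.2.1.2 (add T q):
                × closes — contains both q and ~q.
          branch 2.2.2 (add F s, T q):
            T (~r -> q): β-rule — branch into F ~r  //  T q.
              branch 2.2.2.1 (add F ~r):
                ○ open, literals {p=T, q=T, r=T, s=F}.
              branch 2.2.2.2 (add T q):
                ○ open, literals {p=T, q=T, r=T, s=F}.
4 branches closed, 4 open.
An open branch gives a countermodel: p=T, q=T, r=T, s=F (unmentioned atoms arbitrary); the premises hold there but the conclusion fails.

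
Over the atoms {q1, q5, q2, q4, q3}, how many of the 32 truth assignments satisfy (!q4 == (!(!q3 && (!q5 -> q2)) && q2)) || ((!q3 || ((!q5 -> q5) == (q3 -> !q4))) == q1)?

Initial set: {((!q4 == (!(!q3 && (!q5 -> q2)) && q2)) || ((!q3 || ((!q5 -> q5) == (q3 -> !q4))) == q1))}.
((!q4 == (!(!q3 && (!q5 -> q2)) && q2)) || ((!q3 || ((!q5 -> q5) == (q3 -> !q4))) == q1)): β-rule — branch into (!q4 == (!(!q3 && (!q5 -> q2)) && q2))  //  ((!q3 || ((!q5 -> q5) == (q3 -> !q4))) == q1).
  branch 1 (add (!q4 == (!(!q3 && (!q5 -> q2)) && q2))):
    (!q4 == (!(!q3 && (!q5 -> q2)) && q2)): β-rule — branch into !q4, (!(!q3 && (!q5 -> q2)) && q2)  //  !!q4, !(!(!q3 && (!q5 -> q2)) && q2).
      branch 1.1 (add !q4, (!(!q3 && (!q5 -> q2)) && q2)):
        (!(!q3 && (!q5 -> q2)) && q2): α-rule — add !(!q3 && (!q5 -> q2)), q2.
        !(!q3 && (!q5 -> q2)): β-rule — branch into !!q3  //  !(!q5 -> q2).
          branch 1.1.1 (add !!q3):
            ○ open, literals {q2=true, q3=true, q4=false}.
          branch 1.1.2 (add !(!q5 -> q2)):
            !(!q5 -> q2): α-rule — add !q5, !q2.
            × closes — contains both q2 and !q2.
      branch 1.2 (add !!q4, !(!(!q3 && (!q5 -> q2)) && q2)):
        !(!(!q3 && (!q5 -> q2)) && q2): β-rule — branch into !!(!q3 && (!q5 -> q2))  //  !q2.
          branch 1.2.1 (add !!(!q3 && (!q5 -> q2))):
            !!(!q3 && (!q5 -> q2)): α-rule — add !q3, (!q5 -> q2).
            (!q5 -> q2): β-rule — branch into !!q5  //  q2.
              branch 1.2.1.1 (add !!q5):
                ○ open, literals {q3=false, q4=true, q5=true}.
              branch 1.2.1.2 (add q2):
                ○ open, literals {q2=true, q3=false, q4=true}.
          branch 1.2.2 (add !q2):
            ○ open, literals {q2=false, q4=true}.
  branch 2 (add ((!q3 || ((!q5 -> q5) == (q3 -> !q4))) == q1)):
    ((!q3 || ((!q5 -> q5) == (q3 -> !q4))) == q1): β-rule — branch into (!q3 || ((!q5 -> q5) == (q3 -> !q4))), q1  //  !(!q3 || ((!q5 -> q5) == (q3 -> !q4))), !q1.
      branch 2.1 (add (!q3 || ((!q5 -> q5) == (q3 -> !q4))), q1):
        (!q3 || ((!q5 -> q5) == (q3 -> !q4))): β-rule — branch into !q3  //  ((!q5 -> q5) == (q3 -> !q4)).
          branch 2.1.1 (add !q3):
            ○ open, literals {q1=true, q3=false}.
          branch 2.1.2 (add ((!q5 -> q5) == (q3 -> !q4))):
            ((!q5 -> q5) == (q3 -> !q4)): β-rule — branch into (!q5 -> q5), (q3 -> !q4)  //  !(!q5 -> q5), !(q3 -> !q4).
              branch 2.1.2.1 (add (!q5 -> q5), (q3 -> !q4)):
                (!q5 -> q5): β-rule — branch into !!q5  //  q5.
                  branch 2.1.2.1.1 (add !!q5):
                    (q3 -> !q4): β-rule — branch into !q3  //  !q4.
                      branch 2.1.2.1.1.1 (add !q3):
                        ○ open, literals {q1=true, q3=false, q5=true}.
                      branch 2.1.2.1.1.2 (add !q4):
                        ○ open, literals {q1=true, q4=false, q5=true}.
                  branch 2.1.2.1.2 (add q5):
                    (q3 -> !q4): β-rule — branch into !q3  //  !q4.
                      branch 2.1.2.1.2.1 (add !q3):
                        ○ open, literals {q1=true, q3=false, q5=true}.
                      branch 2.1.2.1.2.2 (add !q4):
                        ○ open, literals {q1=true, q4=false, q5=true}.
              branch 2.1.2.2 (add !(!q5 -> q5), !(q3 -> !q4)):
                !(!q5 -> q5): α-rule — add !q5, !q5.
                !(q3 -> !q4): α-rule — add q3, !!q4.
                ○ open, literals {q1=true, q3=true, q4=true, q5=false}.
      branch 2.2 (add !(!q3 || ((!q5 -> q5) == (q3 -> !q4))), !q1):
        !(!q3 || ((!q5 -> q5) == (q3 -> !q4))): α-rule — add !!q3, !((!q5 -> q5) == (q3 -> !q4)).
        !((!q5 -> q5) == (q3 -> !q4)): β-rule — branch into (!q5 -> q5), !(q3 -> !q4)  //  !(!q5 -> q5), (q3 -> !q4).
          branch 2.2.1 (add (!q5 -> q5), !(q3 -> !q4)):
            !(q3 -> !q4): α-rule — add q3, !!q4.
            (!q5 -> q5): β-rule — branch into !!q5  //  q5.
              branch 2.2.1.1 (add !!q5):
                ○ open, literals {q1=false, q3=true, q4=true, q5=true}.
              branch 2.2.1.2 (add q5):
                ○ open, literals {q1=false, q3=true, q4=true, q5=true}.
          branch 2.2.2 (add !(!q5 -> q5), (q3 -> !q4)):
            !(!q5 -> q5): α-rule — add !q5, !q5.
            (q3 -> !q4): β-rule — branch into !q3  //  !q4.
              branch 2.2.2.1 (add !q3):
                × closes — contains both q3 and !q3.
              branch 2.2.2.2 (add !q4):
                ○ open, literals {q1=false, q3=true, q4=false, q5=false}.
2 branches closed, 13 open.
Each open branch fixes some atoms; the unmentioned ones are free. Counting distinct full assignments: branch {q2=true, q3=true, q4=false} (q1, q5) contributes 4 new; branch {q3=false, q4=true, q5=true} (q1, q2) contributes 4 new; branch {q2=true, q3=false, q4=true} (q1, q5) contributes 2 new; branch {q2=false, q4=true} (q1, q5, q3) contributes 6 new; branch {q1=true, q3=false} (q5, q2, q4) contributes 4 new; branch {q1=true, q3=false, q5=true} (q2, q4) contributes 0 new; branch {q1=true, q4=false, q5=true} (q2, q3) contributes 1 new; branch {q1=true, q3=false, q5=true} (q2, q4) contributes 0 new; branch {q1=true, q4=false, q5=true} (q2, q3) contributes 0 new; branch {q1=true, q3=true, q4=true, q5=false} (q2) contributes 1 new; branch {q1=false, q3=true, q4=true, q5=true} (q2) contributes 1 new; branch {q1=false, q3=true, q4=true, q5=true} (q2) contributes 0 new; branch {q1=false, q3=true, q4=false, q5=false} (q2) contributes 1 new. Total: 24.

24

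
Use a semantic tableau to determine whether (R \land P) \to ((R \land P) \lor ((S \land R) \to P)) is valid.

Valid

Assume the negation and expand:
Initial set: {\lnot ((R \land P) \to ((R \land P) \lor ((S \land R) \to P)))}.
\lnot ((R \land P) \to ((R \land P) \lor ((S \land R) \to P))): α-rule — add (R \land P), \lnot ((R \land P) \lor ((S \land R) \to P)).
(R \land P): α-rule — add R, P.
\lnot ((R \land P) \lor ((S \land R) \to P)): α-rule — add \lnot (R \land P), \lnot ((S \land R) \to P).
\lnot ((S \land R) \to P): α-rule — add (S \land R), \lnot P.
× closes — contains both P and \lnot P.
All 1 branch closes.
Every branch closed, so the negation is unsatisfiable and the formula is valid.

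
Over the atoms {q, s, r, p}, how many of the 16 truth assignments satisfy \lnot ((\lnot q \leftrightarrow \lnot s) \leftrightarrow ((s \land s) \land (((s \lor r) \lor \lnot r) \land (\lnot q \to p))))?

6

Initial set: {\lnot ((\lnot q \leftrightarrow \lnot s) \leftrightarrow ((s \land s) \land (((s \lor r) \lor \lnot r) \land (\lnot q \to p))))}.
\lnot ((\lnot q \leftrightarrow \lnot s) \leftrightarrow ((s \land s) \land (((s \lor r) \lor \lnot r) \land (\lnot q \to p)))): β-rule — branch into (\lnot q \leftrightarrow \lnot s), \lnot ((s \land s) \land (((s \lor r) \lor \lnot r) \land (\lnot q \to p)))  //  \lnot (\lnot q \leftrightarrow \lnot s), ((s \land s) \land (((s \lor r) \lor \lnot r) \land (\lnot q \to p))).
  branch 1 (add (\lnot q \leftrightarrow \lnot s), \lnot ((s \land s) \land (((s \lor r) \lor \lnot r) \land (\lnot q \to p)))):
    (\lnot q \leftrightarrow \lnot s): β-rule — branch into \lnot q, \lnot s  //  \lnot \lnot q, \lnot \lnot s.
      branch 1.1 (add \lnot q, \lnot s):
        \lnot ((s \land s) \land (((s \lor r) \lor \lnot r) \land (\lnot q \to p))): β-rule — branch into \lnot (s \land s)  //  \lnot (((s \lor r) \lor \lnot r) \land (\lnot q \to p)).
          branch 1.1.1 (add \lnot (s \land s)):
            \lnot (s \land s): β-rule — branch into \lnot s  //  \lnot s.
              branch 1.1.1.1 (add \lnot s):
                ○ open, literals {q=F, s=F}.
              branch 1.1.1.2 (add \lnot s):
                ○ open, literals {q=F, s=F}.
          branch 1.1.2 (add \lnot (((s \lor r) \lor \lnot r) \land (\lnot q \to p))):
            \lnot (((s \lor r) \lor \lnot r) \land (\lnot q \to p)): β-rule — branch into \lnot ((s \lor r) \lor \lnot r)  //  \lnot (\lnot q \to p).
              branch 1.1.2.1 (add \lnot ((s \lor r) \lor \lnot r)):
                \lnot ((s \lor r) \lor \lnot r): α-rule — add \lnot (s \lor r), \lnot \lnot r.
                \lnot (s \lor r): α-rule — add \lnot s, \lnot r.
                × closes — contains both r and \lnot r.
              branch 1.1.2.2 (add \lnot (\lnot q \to p)):
                \lnot (\lnot q \to p): α-rule — add \lnot q, \lnot p.
                ○ open, literals {p=F, q=F, s=F}.
      branch 1.2 (add \lnot \lnot q, \lnot \lnot s):
        \lnot ((s \land s) \land (((s \lor r) \lor \lnot r) \land (\lnot q \to p))): β-rule — branch into \lnot (s \land s)  //  \lnot (((s \lor r) \lor \lnot r) \land (\lnot q \to p)).
          branch 1.2.1 (add \lnot (s \land s)):
            \lnot (s \land s): β-rule — branch into \lnot s  //  \lnot s.
              branch 1.2.1.1 (add \lnot s):
                × closes — contains both s and \lnot s.
              branch 1.2.1.2 (add \lnot s):
                × closes — contains both s and \lnot s.
          branch 1.2.2 (add \lnot (((s \lor r) \lor \lnot r) \land (\lnot q \to p))):
            \lnot (((s \lor r) \lor \lnot r) \land (\lnot q \to p)): β-rule — branch into \lnot ((s \lor r) \lor \lnot r)  //  \lnot (\lnot q \to p).
              branch 1.2.2.1 (add \lnot ((s \lor r) \lor \lnot r)):
                \lnot ((s \lor r) \lor \lnot r): α-rule — add \lnot (s \lor r), \lnot \lnot r.
                \lnot (s \lor r): α-rule — add \lnot s, \lnot r.
                × closes — contains both s and \lnot s.
              branch 1.2.2.2 (add \lnot (\lnot q \to p)):
                \lnot (\lnot q \to p): α-rule — add \lnot q, \lnot p.
                × closes — contains both q and \lnot q.
  branch 2 (add \lnot (\lnot q \leftrightarrow \lnot s), ((s \land s) \land (((s \lor r) \lor \lnot r) \land (\lnot q \to p)))):
    ((s \land s) \land (((s \lor r) \lor \lnot r) \land (\lnot q \to p))): α-rule — add (s \land s), (((s \lor r) \lor \lnot r) \land (\lnot q \to p)).
    (s \land s): α-rule — add s, s.
    (((s \lor r) \lor \lnot r) \land (\lnot q \to p)): α-rule — add ((s \lor r) \lor \lnot r), (\lnot q \to p).
    \lnot (\lnot q \leftrightarrow \lnot s): β-rule — branch into \lnot q, \lnot \lnot s  //  \lnot \lnot q, \lnot s.
      branch 2.1 (add \lnot q, \lnot \lnot s):
        ((s \lor r) \lor \lnot r): β-rule — branch into (s \lor r)  //  \lnot r.
          branch 2.1.1 (add (s \lor r)):
            (\lnot q \to p): β-rule — branch into \lnot \lnot q  //  p.
              branch 2.1.1.1 (add \lnot \lnot q):
                × closes — contains both q and \lnot q.
              branch 2.1.1.2 (add p):
                (s \lor r): β-rule — branch into s  //  r.
                  branch 2.1.1.2.1 (add s):
                    ○ open, literals {p=T, q=F, s=T}.
                  branch 2.1.1.2.2 (add r):
                    ○ open, literals {p=T, q=F, r=T, s=T}.
          branch 2.1.2 (add \lnot r):
            (\lnot q \to p): β-rule — branch into \lnot \lnot q  //  p.
              branch 2.1.2.1 (add \lnot \lnot q):
                × closes — contains both q and \lnot q.
              branch 2.1.2.2 (add p):
                ○ open, literals {p=T, q=F, r=F, s=T}.
      branch 2.2 (add \lnot \lnot q, \lnot s):
        × closes — contains both s and \lnot s.
8 branches closed, 6 open.
Each open branch fixes some atoms; the unmentioned ones are free. Counting distinct full assignments: branch {q=F, s=F} (r, p) contributes 4 new; branch {q=F, s=F} (r, p) contributes 0 new; branch {p=F, q=F, s=F} (r) contributes 0 new; branch {p=T, q=F, s=T} (r) contributes 2 new; branch {p=T, q=F, r=T, s=T} (none free) contributes 0 new; branch {p=T, q=F, r=F, s=T} (none free) contributes 0 new. Total: 6.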